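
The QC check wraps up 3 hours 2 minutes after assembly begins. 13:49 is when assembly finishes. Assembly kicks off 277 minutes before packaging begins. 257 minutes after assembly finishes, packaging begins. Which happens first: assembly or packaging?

assembly

Packaging starts at 13:49 + 257 min = 18:06.
Assembly starts at 18:06 − 277 min = 13:29.
Assembly starts at 13:29 and packaging starts at 18:06, so assembly is first.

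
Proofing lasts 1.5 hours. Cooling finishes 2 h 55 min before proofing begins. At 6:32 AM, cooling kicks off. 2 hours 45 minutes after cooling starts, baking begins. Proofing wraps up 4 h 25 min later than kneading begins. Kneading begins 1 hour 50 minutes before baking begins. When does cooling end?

7:27 AM

Baking starts at 6:32 AM + 165 min = 9:17 AM.
Kneading starts at 9:17 AM − 110 min = 7:27 AM.
Proofing ends at 7:27 AM + 265 min = 11:52 AM.
Proofing starts at 11:52 AM − 90 min = 10:22 AM.
Cooling ends at 10:22 AM − 175 min = 7:27 AM.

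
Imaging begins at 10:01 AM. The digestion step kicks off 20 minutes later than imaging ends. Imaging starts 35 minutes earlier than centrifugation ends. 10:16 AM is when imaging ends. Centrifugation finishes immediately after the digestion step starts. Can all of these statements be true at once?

Yes

The digestion step starts at 10:16 AM + 20 min = 10:36 AM.
So centrifugation ends at 10:36 AM.
Imaging starts at 10:36 AM − 35 min = 10:01 AM.
That matches the stated 10:01 AM, so the schedule is consistent.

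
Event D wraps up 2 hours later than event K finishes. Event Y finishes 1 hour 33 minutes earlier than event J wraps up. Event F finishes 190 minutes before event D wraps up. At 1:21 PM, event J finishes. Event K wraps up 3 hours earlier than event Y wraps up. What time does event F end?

Event Y ends at 1:21 PM − 93 min = 11:48 AM.
Event K ends at 11:48 AM − 180 min = 8:48 AM.
Event D ends at 8:48 AM + 120 min = 10:48 AM.
Event F ends at 10:48 AM − 190 min = 7:38 AM.

7:38 AM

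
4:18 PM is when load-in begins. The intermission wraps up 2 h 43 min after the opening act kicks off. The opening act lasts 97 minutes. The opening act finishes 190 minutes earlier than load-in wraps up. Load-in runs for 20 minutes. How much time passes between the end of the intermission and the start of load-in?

1 hour 44 minutes

Load-in ends at 4:18 PM + 20 min = 4:38 PM.
The opening act ends at 4:38 PM − 190 min = 1:28 PM.
The opening act starts at 1:28 PM − 97 min = 11:51 AM.
The intermission ends at 11:51 AM + 163 min = 2:34 PM.
From 2:34 PM to 4:18 PM is 1 hour 44 minutes.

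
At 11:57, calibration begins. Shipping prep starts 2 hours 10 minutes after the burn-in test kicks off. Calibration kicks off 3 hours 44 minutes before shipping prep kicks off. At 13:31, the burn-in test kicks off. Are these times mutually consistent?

Yes

Shipping prep starts at 13:31 + 130 min = 15:41.
Calibration starts at 15:41 − 224 min = 11:57.
That matches the stated 11:57, so the schedule is consistent.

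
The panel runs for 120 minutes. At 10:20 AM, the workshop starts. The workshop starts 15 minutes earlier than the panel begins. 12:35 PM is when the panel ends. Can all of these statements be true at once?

The panel starts at 12:35 PM − 120 min = 10:35 AM.
The workshop starts at 10:35 AM − 15 min = 10:20 AM.
That matches the stated 10:20 AM, so the schedule is consistent.

Yes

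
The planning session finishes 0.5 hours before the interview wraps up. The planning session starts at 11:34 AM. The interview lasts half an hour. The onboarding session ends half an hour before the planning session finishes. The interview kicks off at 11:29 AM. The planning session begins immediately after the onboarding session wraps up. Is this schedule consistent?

The interview ends at 11:29 AM + 30 min = 11:59 AM.
The planning session ends at 11:59 AM − 30 min = 11:29 AM.
The onboarding session ends at 11:29 AM − 30 min = 10:59 AM.
So the planning session starts at 10:59 AM.
But the planning session is also said to start at 11:34 AM — a 35-minute conflict.

No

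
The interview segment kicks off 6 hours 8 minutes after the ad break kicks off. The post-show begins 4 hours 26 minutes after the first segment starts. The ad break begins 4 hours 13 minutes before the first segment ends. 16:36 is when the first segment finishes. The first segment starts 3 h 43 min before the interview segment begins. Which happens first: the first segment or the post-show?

The ad break starts at 16:36 − 253 min = 12:23.
The interview segment starts at 12:23 + 368 min = 18:31.
The first segment starts at 18:31 − 223 min = 14:48.
The post-show starts at 14:48 + 266 min = 19:14.
The first segment starts at 14:48 and the post-show starts at 19:14, so the first segment is first.

the first segment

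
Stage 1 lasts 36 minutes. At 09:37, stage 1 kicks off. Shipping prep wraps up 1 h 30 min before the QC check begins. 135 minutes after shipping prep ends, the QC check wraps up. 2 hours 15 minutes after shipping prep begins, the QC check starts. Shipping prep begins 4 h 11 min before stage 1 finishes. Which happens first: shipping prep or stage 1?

Stage 1 ends at 09:37 + 36 min = 10:13.
Shipping prep starts at 10:13 − 251 min = 06:02.
Shipping prep starts at 06:02 and stage 1 starts at 09:37, so shipping prep is first.

shipping prep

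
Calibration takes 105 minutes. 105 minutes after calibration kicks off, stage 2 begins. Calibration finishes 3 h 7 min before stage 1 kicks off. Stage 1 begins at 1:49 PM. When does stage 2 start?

Calibration ends at 1:49 PM − 187 min = 10:42 AM.
Calibration starts at 10:42 AM − 105 min = 8:57 AM.
Stage 2 starts at 8:57 AM + 105 min = 10:42 AM.

10:42 AM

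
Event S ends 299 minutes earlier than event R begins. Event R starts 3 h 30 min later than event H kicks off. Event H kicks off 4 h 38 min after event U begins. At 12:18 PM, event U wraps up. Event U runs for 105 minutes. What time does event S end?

1:42 PM

Event U starts at 12:18 PM − 105 min = 10:33 AM.
Event H starts at 10:33 AM + 278 min = 3:11 PM.
Event R starts at 3:11 PM + 210 min = 6:41 PM.
Event S ends at 6:41 PM − 299 min = 1:42 PM.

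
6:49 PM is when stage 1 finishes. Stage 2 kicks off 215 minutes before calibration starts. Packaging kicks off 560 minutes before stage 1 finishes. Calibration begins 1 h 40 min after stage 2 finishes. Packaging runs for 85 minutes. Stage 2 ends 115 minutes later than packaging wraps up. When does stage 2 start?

10:54 AM

Packaging starts at 6:49 PM − 560 min = 9:29 AM.
Packaging ends at 9:29 AM + 85 min = 10:54 AM.
Stage 2 ends at 10:54 AM + 115 min = 12:49 PM.
Calibration starts at 12:49 PM + 100 min = 2:29 PM.
Stage 2 starts at 2:29 PM − 215 min = 10:54 AM.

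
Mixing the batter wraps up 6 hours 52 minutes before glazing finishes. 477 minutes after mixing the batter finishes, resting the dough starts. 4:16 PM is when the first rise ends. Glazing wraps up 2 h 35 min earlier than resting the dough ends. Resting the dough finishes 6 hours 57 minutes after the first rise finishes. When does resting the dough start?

Resting the dough ends at 4:16 PM + 417 min = 11:13 PM.
Glazing ends at 11:13 PM − 155 min = 8:38 PM.
Mixing the batter ends at 8:38 PM − 412 min = 1:46 PM.
Resting the dough starts at 1:46 PM + 477 min = 9:43 PM.

9:43 PM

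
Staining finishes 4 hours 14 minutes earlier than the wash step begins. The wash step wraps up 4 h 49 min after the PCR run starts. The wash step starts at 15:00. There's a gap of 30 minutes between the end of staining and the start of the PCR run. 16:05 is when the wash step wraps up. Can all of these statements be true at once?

Staining ends at 15:00 − 254 min = 10:46.
The PCR run starts at 10:46 + 30 min = 11:16.
The wash step ends at 11:16 + 289 min = 16:05.
That matches the stated 16:05, so the schedule is consistent.

Yes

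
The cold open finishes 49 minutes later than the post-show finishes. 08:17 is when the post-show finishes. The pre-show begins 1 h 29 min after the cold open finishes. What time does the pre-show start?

The cold open ends at 08:17 + 49 min = 09:06.
The pre-show starts at 09:06 + 89 min = 10:35.

10:35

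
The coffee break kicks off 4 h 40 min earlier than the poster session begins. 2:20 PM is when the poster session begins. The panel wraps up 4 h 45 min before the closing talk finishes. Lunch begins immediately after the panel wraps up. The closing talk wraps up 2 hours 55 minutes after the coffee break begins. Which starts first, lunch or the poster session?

The coffee break starts at 2:20 PM − 280 min = 9:40 AM.
The closing talk ends at 9:40 AM + 175 min = 12:35 PM.
The panel ends at 12:35 PM − 285 min = 7:50 AM.
So lunch starts at 7:50 AM.
Lunch starts at 7:50 AM and the poster session starts at 2:20 PM, so lunch is first.

lunch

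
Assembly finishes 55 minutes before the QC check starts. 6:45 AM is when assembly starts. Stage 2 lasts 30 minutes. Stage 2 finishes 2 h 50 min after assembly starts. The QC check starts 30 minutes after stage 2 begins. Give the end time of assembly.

Stage 2 ends at 6:45 AM + 170 min = 9:35 AM.
Stage 2 starts at 9:35 AM − 30 min = 9:05 AM.
The QC check starts at 9:05 AM + 30 min = 9:35 AM.
Assembly ends at 9:35 AM − 55 min = 8:40 AM.

8:40 AM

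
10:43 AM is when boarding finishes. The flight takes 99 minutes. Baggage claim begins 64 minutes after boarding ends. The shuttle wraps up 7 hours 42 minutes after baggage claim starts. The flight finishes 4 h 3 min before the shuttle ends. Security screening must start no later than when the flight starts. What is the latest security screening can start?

Baggage claim starts at 10:43 AM + 64 min = 11:47 AM.
The shuttle ends at 11:47 AM + 462 min = 7:29 PM.
The flight ends at 7:29 PM − 243 min = 3:26 PM.
The flight starts at 3:26 PM − 99 min = 1:47 PM.
Security screening is bounded by the flight, so the latest it can start is 1:47 PM.

1:47 PM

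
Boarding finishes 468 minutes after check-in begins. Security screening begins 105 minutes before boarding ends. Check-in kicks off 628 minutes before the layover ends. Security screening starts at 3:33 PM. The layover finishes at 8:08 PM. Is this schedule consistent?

Check-in starts at 8:08 PM − 628 min = 9:40 AM.
Boarding ends at 9:40 AM + 468 min = 5:28 PM.
Security screening starts at 5:28 PM − 105 min = 3:43 PM.
But security screening is also said to start at 3:33 PM — a 10-minute conflict.

No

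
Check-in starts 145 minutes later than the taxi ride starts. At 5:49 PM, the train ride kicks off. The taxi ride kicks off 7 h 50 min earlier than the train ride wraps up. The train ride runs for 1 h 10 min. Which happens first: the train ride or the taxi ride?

the taxi ride

The train ride ends at 5:49 PM + 70 min = 6:59 PM.
The taxi ride starts at 6:59 PM − 470 min = 11:09 AM.
The train ride starts at 5:49 PM and the taxi ride starts at 11:09 AM, so the taxi ride is first.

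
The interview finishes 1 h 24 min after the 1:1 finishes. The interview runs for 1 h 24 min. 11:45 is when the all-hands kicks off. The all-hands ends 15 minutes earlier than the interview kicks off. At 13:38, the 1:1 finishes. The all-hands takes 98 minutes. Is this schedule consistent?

The interview ends at 13:38 + 84 min = 15:02.
The interview starts at 15:02 − 84 min = 13:38.
The all-hands ends at 13:38 − 15 min = 13:23.
The all-hands starts at 13:23 − 98 min = 11:45.
That matches the stated 11:45, so the schedule is consistent.

Yes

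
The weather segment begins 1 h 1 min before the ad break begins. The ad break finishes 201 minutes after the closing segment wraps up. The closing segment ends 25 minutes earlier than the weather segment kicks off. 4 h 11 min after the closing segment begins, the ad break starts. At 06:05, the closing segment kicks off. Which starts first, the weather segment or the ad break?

The ad break starts at 06:05 + 251 min = 10:16.
The weather segment starts at 10:16 − 61 min = 09:15.
The weather segment starts at 09:15 and the ad break starts at 10:16, so the weather segment is first.

the weather segment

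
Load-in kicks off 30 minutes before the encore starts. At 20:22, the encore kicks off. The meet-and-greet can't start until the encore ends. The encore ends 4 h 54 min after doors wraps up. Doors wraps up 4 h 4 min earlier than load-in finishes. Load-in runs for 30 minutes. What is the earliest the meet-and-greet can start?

Load-in starts at 20:22 − 30 min = 19:52.
Load-in ends at 19:52 + 30 min = 20:22.
Doors ends at 20:22 − 244 min = 16:18.
The encore ends at 16:18 + 294 min = 21:12.
The meet-and-greet is bounded by the encore, so the earliest it can start is 21:12.

21:12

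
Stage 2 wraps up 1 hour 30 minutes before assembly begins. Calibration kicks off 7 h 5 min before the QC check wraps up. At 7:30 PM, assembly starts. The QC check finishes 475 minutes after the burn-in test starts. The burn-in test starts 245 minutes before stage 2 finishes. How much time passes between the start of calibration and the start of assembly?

4 h 45 min

Stage 2 ends at 7:30 PM − 90 min = 6:00 PM.
The burn-in test starts at 6:00 PM − 245 min = 1:55 PM.
The QC check ends at 1:55 PM + 475 min = 9:50 PM.
Calibration starts at 9:50 PM − 425 min = 2:45 PM.
From 2:45 PM to 7:30 PM is 4 h 45 min.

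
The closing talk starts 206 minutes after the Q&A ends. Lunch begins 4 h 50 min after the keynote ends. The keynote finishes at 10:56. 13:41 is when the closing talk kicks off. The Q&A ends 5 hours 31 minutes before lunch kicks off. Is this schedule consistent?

Yes

Lunch starts at 10:56 + 290 min = 15:46.
The Q&A ends at 15:46 − 331 min = 10:15.
The closing talk starts at 10:15 + 206 min = 13:41.
That matches the stated 13:41, so the schedule is consistent.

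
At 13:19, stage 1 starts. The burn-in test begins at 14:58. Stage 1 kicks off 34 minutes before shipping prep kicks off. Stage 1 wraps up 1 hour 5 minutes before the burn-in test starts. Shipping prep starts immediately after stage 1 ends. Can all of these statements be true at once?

Yes

Stage 1 ends at 14:58 − 65 min = 13:53.
So shipping prep starts at 13:53.
Stage 1 starts at 13:53 − 34 min = 13:19.
That matches the stated 13:19, so the schedule is consistent.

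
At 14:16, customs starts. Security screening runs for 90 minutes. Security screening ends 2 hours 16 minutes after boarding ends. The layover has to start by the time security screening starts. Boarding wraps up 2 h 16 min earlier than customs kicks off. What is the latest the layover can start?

Boarding ends at 14:16 − 136 min = 12:00.
Security screening ends at 12:00 + 136 min = 14:16.
Security screening starts at 14:16 − 90 min = 12:46.
The layover is bounded by security screening, so the latest it can start is 12:46.

12:46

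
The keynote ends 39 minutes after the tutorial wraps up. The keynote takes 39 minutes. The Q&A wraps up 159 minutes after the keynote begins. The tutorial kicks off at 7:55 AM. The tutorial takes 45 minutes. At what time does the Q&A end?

The tutorial ends at 7:55 AM + 45 min = 8:40 AM.
The keynote ends at 8:40 AM + 39 min = 9:19 AM.
The keynote starts at 9:19 AM − 39 min = 8:40 AM.
The Q&A ends at 8:40 AM + 159 min = 11:19 AM.

11:19 AM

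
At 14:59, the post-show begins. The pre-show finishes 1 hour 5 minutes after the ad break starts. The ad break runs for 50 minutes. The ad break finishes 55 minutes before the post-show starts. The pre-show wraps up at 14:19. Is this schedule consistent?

The ad break ends at 14:59 − 55 min = 14:04.
The ad break starts at 14:04 − 50 min = 13:14.
The pre-show ends at 13:14 + 65 min = 14:19.
That matches the stated 14:19, so the schedule is consistent.

Yes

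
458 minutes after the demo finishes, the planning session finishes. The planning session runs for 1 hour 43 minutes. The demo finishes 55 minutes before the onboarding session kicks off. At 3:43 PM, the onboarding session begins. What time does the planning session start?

8:43 PM

The demo ends at 3:43 PM − 55 min = 2:48 PM.
The planning session ends at 2:48 PM + 458 min = 10:26 PM.
The planning session starts at 10:26 PM − 103 min = 8:43 PM.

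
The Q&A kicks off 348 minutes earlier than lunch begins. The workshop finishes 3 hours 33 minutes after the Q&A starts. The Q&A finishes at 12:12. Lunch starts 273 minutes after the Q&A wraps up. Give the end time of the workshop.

14:30

Lunch starts at 12:12 + 273 min = 16:45.
The Q&A starts at 16:45 − 348 min = 10:57.
The workshop ends at 10:57 + 213 min = 14:30.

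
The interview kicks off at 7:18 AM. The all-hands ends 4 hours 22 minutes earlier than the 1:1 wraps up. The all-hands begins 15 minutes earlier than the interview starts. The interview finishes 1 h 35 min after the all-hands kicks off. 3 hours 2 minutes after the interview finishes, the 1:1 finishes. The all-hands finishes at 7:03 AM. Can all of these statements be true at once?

The all-hands starts at 7:18 AM − 15 min = 7:03 AM.
The interview ends at 7:03 AM + 95 min = 8:38 AM.
The 1:1 ends at 8:38 AM + 182 min = 11:40 AM.
The all-hands ends at 11:40 AM − 262 min = 7:18 AM.
But the all-hands is also said to end at 7:03 AM — a 15-minute conflict.

No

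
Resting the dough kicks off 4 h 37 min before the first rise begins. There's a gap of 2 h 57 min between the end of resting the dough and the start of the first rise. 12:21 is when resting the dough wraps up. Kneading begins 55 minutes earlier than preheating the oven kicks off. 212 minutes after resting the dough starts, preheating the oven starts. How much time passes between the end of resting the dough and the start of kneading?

57 minutes

The first rise starts at 12:21 + 177 min = 15:18.
Resting the dough starts at 15:18 − 277 min = 10:41.
Preheating the oven starts at 10:41 + 212 min = 14:13.
Kneading starts at 14:13 − 55 min = 13:18.
From 12:21 to 13:18 is 57 minutes.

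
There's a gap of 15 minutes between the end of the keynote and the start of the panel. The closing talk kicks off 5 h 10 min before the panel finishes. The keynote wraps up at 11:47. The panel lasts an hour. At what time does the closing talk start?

07:52

The panel starts at 11:47 + 15 min = 12:02.
The panel ends at 12:02 + 60 min = 13:02.
The closing talk starts at 13:02 − 310 min = 07:52.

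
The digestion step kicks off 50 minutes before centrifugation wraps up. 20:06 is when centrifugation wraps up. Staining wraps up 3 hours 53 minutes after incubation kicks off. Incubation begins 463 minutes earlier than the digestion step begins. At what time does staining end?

15:26

The digestion step starts at 20:06 − 50 min = 19:16.
Incubation starts at 19:16 − 463 min = 11:33.
Staining ends at 11:33 + 233 min = 15:26.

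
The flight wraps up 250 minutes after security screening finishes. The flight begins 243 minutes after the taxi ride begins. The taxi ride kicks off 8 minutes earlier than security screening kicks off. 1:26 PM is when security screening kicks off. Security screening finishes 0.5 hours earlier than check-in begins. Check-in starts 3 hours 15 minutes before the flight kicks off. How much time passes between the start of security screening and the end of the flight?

4 h 20 min

The taxi ride starts at 1:26 PM − 8 min = 1:18 PM.
The flight starts at 1:18 PM + 243 min = 5:21 PM.
Check-in starts at 5:21 PM − 195 min = 2:06 PM.
Security screening ends at 2:06 PM − 30 min = 1:36 PM.
The flight ends at 1:36 PM + 250 min = 5:46 PM.
From 1:26 PM to 5:46 PM is 4 h 20 min.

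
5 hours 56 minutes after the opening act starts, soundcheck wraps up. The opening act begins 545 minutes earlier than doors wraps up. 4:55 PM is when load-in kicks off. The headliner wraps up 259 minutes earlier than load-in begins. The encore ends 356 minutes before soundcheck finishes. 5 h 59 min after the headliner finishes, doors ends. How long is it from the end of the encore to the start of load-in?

The headliner ends at 4:55 PM − 259 min = 12:36 PM.
Doors ends at 12:36 PM + 359 min = 6:35 PM.
The opening act starts at 6:35 PM − 545 min = 9:30 AM.
Soundcheck ends at 9:30 AM + 356 min = 3:26 PM.
The encore ends at 3:26 PM − 356 min = 9:30 AM.
From 9:30 AM to 4:55 PM is 445 minutes.

445 minutes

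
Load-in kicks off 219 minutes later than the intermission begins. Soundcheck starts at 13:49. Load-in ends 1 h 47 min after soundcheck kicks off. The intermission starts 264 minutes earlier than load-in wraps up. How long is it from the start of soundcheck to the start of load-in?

Load-in ends at 13:49 + 107 min = 15:36.
The intermission starts at 15:36 − 264 min = 11:12.
Load-in starts at 11:12 + 219 min = 14:51.
From 13:49 to 14:51 is 1 hour 2 minutes.

1 hour 2 minutes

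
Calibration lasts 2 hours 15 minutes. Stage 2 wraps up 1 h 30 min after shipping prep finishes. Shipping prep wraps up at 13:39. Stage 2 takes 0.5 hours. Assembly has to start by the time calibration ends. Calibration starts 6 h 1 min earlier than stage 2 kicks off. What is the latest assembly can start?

Stage 2 ends at 13:39 + 90 min = 15:09.
Stage 2 starts at 15:09 − 30 min = 14:39.
Calibration starts at 14:39 − 361 min = 08:38.
Calibration ends at 08:38 + 135 min = 10:53.
Assembly is bounded by calibration, so the latest it can start is 10:53.

10:53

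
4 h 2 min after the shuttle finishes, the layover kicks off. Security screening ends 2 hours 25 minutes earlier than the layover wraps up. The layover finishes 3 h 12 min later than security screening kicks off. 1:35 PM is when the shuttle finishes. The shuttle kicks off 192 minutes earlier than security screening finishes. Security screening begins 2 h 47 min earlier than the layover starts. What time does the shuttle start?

The layover starts at 1:35 PM + 242 min = 5:37 PM.
Security screening starts at 5:37 PM − 167 min = 2:50 PM.
The layover ends at 2:50 PM + 192 min = 6:02 PM.
Security screening ends at 6:02 PM − 145 min = 3:37 PM.
The shuttle starts at 3:37 PM − 192 min = 12:25 PM.

12:25 PM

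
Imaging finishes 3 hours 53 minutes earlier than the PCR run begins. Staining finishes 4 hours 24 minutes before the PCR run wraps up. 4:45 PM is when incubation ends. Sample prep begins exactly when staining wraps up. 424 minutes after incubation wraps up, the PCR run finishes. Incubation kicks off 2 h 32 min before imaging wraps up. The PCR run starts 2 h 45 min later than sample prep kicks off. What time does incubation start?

3:45 PM

The PCR run ends at 4:45 PM + 424 min = 11:49 PM.
Staining ends at 11:49 PM − 264 min = 7:25 PM.
So sample prep starts at 7:25 PM.
The PCR run starts at 7:25 PM + 165 min = 10:10 PM.
Imaging ends at 10:10 PM − 233 min = 6:17 PM.
Incubation starts at 6:17 PM − 152 min = 3:45 PM.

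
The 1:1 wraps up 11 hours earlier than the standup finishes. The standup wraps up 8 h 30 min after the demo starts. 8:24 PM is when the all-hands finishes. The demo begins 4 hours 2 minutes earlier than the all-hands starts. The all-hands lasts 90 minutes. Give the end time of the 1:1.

The all-hands starts at 8:24 PM − 90 min = 6:54 PM.
The demo starts at 6:54 PM − 242 min = 2:52 PM.
The standup ends at 2:52 PM + 510 min = 11:22 PM.
The 1:1 ends at 11:22 PM − 660 min = 12:22 PM.

12:22 PM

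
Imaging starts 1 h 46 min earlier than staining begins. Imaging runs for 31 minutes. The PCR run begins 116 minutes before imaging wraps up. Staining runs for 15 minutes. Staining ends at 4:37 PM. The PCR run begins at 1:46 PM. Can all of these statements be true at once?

Staining starts at 4:37 PM − 15 min = 4:22 PM.
Imaging starts at 4:22 PM − 106 min = 2:36 PM.
Imaging ends at 2:36 PM + 31 min = 3:07 PM.
The PCR run starts at 3:07 PM − 116 min = 1:11 PM.
But the PCR run is also said to start at 1:46 PM — a 35-minute conflict.

No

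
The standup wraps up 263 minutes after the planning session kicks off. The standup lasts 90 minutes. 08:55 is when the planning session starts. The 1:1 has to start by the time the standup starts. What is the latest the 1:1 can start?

The standup ends at 08:55 + 263 min = 13:18.
The standup starts at 13:18 − 90 min = 11:48.
The 1:1 is bounded by the standup, so the latest it can start is 11:48.

11:48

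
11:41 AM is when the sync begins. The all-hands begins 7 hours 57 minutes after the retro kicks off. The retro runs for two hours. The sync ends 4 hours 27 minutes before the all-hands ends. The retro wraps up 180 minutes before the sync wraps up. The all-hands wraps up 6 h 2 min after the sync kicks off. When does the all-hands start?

The all-hands ends at 11:41 AM + 362 min = 5:43 PM.
The sync ends at 5:43 PM − 267 min = 1:16 PM.
The retro ends at 1:16 PM − 180 min = 10:16 AM.
The retro starts at 10:16 AM − 120 min = 8:16 AM.
The all-hands starts at 8:16 AM + 477 min = 4:13 PM.

4:13 PM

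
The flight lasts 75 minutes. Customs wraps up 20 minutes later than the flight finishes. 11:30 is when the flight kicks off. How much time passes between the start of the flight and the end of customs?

1 h 35 min

The flight ends at 11:30 + 75 min = 12:45.
Customs ends at 12:45 + 20 min = 13:05.
From 11:30 to 13:05 is 1 h 35 min.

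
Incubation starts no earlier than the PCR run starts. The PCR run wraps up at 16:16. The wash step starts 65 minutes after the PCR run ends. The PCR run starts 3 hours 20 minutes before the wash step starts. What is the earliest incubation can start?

The wash step starts at 16:16 + 65 min = 17:21.
The PCR run starts at 17:21 − 200 min = 14:01.
Incubation is bounded by the PCR run, so the earliest it can start is 14:01.

14:01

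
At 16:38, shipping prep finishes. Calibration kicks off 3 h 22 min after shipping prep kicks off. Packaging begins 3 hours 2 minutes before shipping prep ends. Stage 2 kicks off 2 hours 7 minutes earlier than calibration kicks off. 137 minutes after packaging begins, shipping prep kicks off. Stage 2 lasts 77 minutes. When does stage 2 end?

18:25

Packaging starts at 16:38 − 182 min = 13:36.
Shipping prep starts at 13:36 + 137 min = 15:53.
Calibration starts at 15:53 + 202 min = 19:15.
Stage 2 starts at 19:15 − 127 min = 17:08.
Stage 2 ends at 17:08 + 77 min = 18:25.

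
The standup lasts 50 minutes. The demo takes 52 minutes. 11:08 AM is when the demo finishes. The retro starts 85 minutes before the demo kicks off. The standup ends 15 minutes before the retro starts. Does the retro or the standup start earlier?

The demo starts at 11:08 AM − 52 min = 10:16 AM.
The retro starts at 10:16 AM − 85 min = 8:51 AM.
The standup ends at 8:51 AM − 15 min = 8:36 AM.
The standup starts at 8:36 AM − 50 min = 7:46 AM.
The retro starts at 8:51 AM and the standup starts at 7:46 AM, so the standup is first.

the standup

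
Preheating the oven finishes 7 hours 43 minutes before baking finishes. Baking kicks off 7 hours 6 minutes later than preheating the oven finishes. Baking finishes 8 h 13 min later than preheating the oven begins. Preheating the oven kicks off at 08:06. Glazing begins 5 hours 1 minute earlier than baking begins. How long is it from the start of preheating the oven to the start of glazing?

Baking ends at 08:06 + 493 min = 16:19.
Preheating the oven ends at 16:19 − 463 min = 08:36.
Baking starts at 08:36 + 426 min = 15:42.
Glazing starts at 15:42 − 301 min = 10:41.
From 08:06 to 10:41 is 155 minutes.

155 minutes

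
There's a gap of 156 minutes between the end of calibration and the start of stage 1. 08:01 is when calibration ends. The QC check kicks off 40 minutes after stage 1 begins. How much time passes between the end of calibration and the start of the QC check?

Stage 1 starts at 08:01 + 156 min = 10:37.
The QC check starts at 10:37 + 40 min = 11:17.
From 08:01 to 11:17 is 3 h 16 min.

3 h 16 min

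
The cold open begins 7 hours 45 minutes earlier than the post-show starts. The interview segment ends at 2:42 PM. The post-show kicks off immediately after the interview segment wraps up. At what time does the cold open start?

The post-show starts at 2:42 PM.
The cold open starts at 2:42 PM − 465 min = 6:57 AM.

6:57 AM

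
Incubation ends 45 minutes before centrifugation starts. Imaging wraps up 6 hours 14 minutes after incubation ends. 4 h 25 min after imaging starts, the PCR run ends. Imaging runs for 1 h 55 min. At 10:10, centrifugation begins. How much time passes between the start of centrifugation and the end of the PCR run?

7 h 59 min

Incubation ends at 10:10 − 45 min = 09:25.
Imaging ends at 09:25 + 374 min = 15:39.
Imaging starts at 15:39 − 115 min = 13:44.
The PCR run ends at 13:44 + 265 min = 18:09.
From 10:10 to 18:09 is 7 h 59 min.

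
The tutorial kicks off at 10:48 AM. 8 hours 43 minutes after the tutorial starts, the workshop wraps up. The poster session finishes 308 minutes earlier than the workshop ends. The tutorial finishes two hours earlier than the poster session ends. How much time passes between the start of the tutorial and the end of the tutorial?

The workshop ends at 10:48 AM + 523 min = 7:31 PM.
The poster session ends at 7:31 PM − 308 min = 2:23 PM.
The tutorial ends at 2:23 PM − 120 min = 12:23 PM.
From 10:48 AM to 12:23 PM is 95 minutes.

95 minutes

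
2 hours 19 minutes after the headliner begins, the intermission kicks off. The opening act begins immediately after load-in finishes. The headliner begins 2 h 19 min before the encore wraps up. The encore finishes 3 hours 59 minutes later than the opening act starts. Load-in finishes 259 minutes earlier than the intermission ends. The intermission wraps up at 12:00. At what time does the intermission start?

Load-in ends at 12:00 − 259 min = 07:41.
So the opening act starts at 07:41.
The encore ends at 07:41 + 239 min = 11:40.
The headliner starts at 11:40 − 139 min = 09:21.
The intermission starts at 09:21 + 139 min = 11:40.

11:40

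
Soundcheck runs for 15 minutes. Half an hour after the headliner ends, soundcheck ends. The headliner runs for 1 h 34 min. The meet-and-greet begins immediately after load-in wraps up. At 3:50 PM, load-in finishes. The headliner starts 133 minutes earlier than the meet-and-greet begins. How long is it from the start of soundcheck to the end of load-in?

The meet-and-greet starts at 3:50 PM.
The headliner starts at 3:50 PM − 133 min = 1:37 PM.
The headliner ends at 1:37 PM + 94 min = 3:11 PM.
Soundcheck ends at 3:11 PM + 30 min = 3:41 PM.
Soundcheck starts at 3:41 PM − 15 min = 3:26 PM.
From 3:26 PM to 3:50 PM is 24 minutes.

24 minutes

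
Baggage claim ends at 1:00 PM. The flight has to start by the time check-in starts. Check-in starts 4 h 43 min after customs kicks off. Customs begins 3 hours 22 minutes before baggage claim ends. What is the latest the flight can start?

2:21 PM

Customs starts at 1:00 PM − 202 min = 9:38 AM.
Check-in starts at 9:38 AM + 283 min = 2:21 PM.
The flight is bounded by check-in, so the latest it can start is 2:21 PM.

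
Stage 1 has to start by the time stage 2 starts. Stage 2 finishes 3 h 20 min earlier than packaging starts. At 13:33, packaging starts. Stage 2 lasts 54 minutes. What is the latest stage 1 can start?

09:19

Stage 2 ends at 13:33 − 200 min = 10:13.
Stage 2 starts at 10:13 − 54 min = 09:19.
Stage 1 is bounded by stage 2, so the latest it can start is 09:19.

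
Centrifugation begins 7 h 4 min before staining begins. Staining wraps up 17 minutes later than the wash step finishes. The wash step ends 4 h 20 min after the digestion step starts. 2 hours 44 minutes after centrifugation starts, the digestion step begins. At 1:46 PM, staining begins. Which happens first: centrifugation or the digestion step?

centrifugation

Centrifugation starts at 1:46 PM − 424 min = 6:42 AM.
The digestion step starts at 6:42 AM + 164 min = 9:26 AM.
Centrifugation starts at 6:42 AM and the digestion step starts at 9:26 AM, so centrifugation is first.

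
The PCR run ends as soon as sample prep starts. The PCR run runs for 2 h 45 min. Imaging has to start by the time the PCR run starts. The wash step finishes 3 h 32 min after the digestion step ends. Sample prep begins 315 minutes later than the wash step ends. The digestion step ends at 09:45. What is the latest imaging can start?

The wash step ends at 09:45 + 212 min = 13:17.
Sample prep starts at 13:17 + 315 min = 18:32.
So the PCR run ends at 18:32.
The PCR run starts at 18:32 − 165 min = 15:47.
Imaging is bounded by the PCR run, so the latest it can start is 15:47.

15:47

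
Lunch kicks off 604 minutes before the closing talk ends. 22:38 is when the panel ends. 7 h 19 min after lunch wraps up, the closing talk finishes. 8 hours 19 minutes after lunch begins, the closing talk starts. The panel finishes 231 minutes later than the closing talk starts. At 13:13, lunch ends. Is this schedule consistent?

The closing talk ends at 13:13 + 439 min = 20:32.
Lunch starts at 20:32 − 604 min = 10:28.
The closing talk starts at 10:28 + 499 min = 18:47.
The panel ends at 18:47 + 231 min = 22:38.
That matches the stated 22:38, so the schedule is consistent.

Yes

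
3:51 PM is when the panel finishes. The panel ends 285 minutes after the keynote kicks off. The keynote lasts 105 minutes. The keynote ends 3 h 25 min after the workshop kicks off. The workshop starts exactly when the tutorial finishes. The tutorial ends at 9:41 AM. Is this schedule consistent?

No

The workshop starts at 9:41 AM.
The keynote ends at 9:41 AM + 205 min = 1:06 PM.
The keynote starts at 1:06 PM − 105 min = 11:21 AM.
The panel ends at 11:21 AM + 285 min = 4:06 PM.
But the panel is also said to end at 3:51 PM — a 15-minute conflict.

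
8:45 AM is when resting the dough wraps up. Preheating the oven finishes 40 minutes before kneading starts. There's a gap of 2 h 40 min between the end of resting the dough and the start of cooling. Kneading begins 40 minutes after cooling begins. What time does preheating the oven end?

11:25 AM

Cooling starts at 8:45 AM + 160 min = 11:25 AM.
Kneading starts at 11:25 AM + 40 min = 12:05 PM.
Preheating the oven ends at 12:05 PM − 40 min = 11:25 AM.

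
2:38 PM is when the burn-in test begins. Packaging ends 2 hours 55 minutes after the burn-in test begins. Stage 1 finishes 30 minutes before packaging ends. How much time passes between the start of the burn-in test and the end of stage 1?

Packaging ends at 2:38 PM + 175 min = 5:33 PM.
Stage 1 ends at 5:33 PM − 30 min = 5:03 PM.
From 2:38 PM to 5:03 PM is 145 minutes.

145 minutes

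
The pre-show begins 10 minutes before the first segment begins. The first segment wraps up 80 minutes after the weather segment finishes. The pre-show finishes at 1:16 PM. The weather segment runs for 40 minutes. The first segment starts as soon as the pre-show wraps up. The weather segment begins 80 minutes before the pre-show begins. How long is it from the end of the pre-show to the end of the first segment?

half an hour

The first segment starts at 1:16 PM.
The pre-show starts at 1:16 PM − 10 min = 1:06 PM.
The weather segment starts at 1:06 PM − 80 min = 11:46 AM.
The weather segment ends at 11:46 AM + 40 min = 12:26 PM.
The first segment ends at 12:26 PM + 80 min = 1:46 PM.
From 1:16 PM to 1:46 PM is half an hour.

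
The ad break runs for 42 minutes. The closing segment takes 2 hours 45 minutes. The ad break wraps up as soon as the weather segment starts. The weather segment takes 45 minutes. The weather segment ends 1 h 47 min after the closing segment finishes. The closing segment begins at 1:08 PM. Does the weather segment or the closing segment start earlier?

The closing segment ends at 1:08 PM + 165 min = 3:53 PM.
The weather segment ends at 3:53 PM + 107 min = 5:40 PM.
The weather segment starts at 5:40 PM − 45 min = 4:55 PM.
The weather segment starts at 4:55 PM and the closing segment starts at 1:08 PM, so the closing segment is first.

the closing segment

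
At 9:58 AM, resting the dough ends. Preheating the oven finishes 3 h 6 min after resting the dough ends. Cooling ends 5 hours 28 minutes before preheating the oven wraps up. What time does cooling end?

Preheating the oven ends at 9:58 AM + 186 min = 1:04 PM.
Cooling ends at 1:04 PM − 328 min = 7:36 AM.

7:36 AM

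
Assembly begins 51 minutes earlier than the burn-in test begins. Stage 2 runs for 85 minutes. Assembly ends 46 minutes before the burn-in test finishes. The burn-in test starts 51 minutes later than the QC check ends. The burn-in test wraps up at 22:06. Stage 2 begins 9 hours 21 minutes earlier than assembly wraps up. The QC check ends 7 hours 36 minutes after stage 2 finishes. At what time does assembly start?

21:00

Assembly ends at 22:06 − 46 min = 21:20.
Stage 2 starts at 21:20 − 561 min = 11:59.
Stage 2 ends at 11:59 + 85 min = 13:24.
The QC check ends at 13:24 + 456 min = 21:00.
The burn-in test starts at 21:00 + 51 min = 21:51.
Assembly starts at 21:51 − 51 min = 21:00.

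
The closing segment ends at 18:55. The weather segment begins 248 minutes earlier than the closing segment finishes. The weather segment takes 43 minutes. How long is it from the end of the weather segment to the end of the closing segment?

205 minutes

The weather segment starts at 18:55 − 248 min = 14:47.
The weather segment ends at 14:47 + 43 min = 15:30.
From 15:30 to 18:55 is 205 minutes.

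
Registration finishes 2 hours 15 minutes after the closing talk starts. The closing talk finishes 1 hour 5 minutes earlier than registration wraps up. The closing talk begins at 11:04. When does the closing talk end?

12:14

Registration ends at 11:04 + 135 min = 13:19.
The closing talk ends at 13:19 − 65 min = 12:14.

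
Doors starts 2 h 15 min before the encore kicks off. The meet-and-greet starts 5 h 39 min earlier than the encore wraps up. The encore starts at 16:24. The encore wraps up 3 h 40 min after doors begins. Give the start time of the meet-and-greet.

12:10

Doors starts at 16:24 − 135 min = 14:09.
The encore ends at 14:09 + 220 min = 17:49.
The meet-and-greet starts at 17:49 − 339 min = 12:10.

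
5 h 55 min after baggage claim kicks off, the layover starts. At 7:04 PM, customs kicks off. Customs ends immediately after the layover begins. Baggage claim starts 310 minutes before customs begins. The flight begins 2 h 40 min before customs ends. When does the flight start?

Baggage claim starts at 7:04 PM − 310 min = 1:54 PM.
The layover starts at 1:54 PM + 355 min = 7:49 PM.
So customs ends at 7:49 PM.
The flight starts at 7:49 PM − 160 min = 5:09 PM.

5:09 PM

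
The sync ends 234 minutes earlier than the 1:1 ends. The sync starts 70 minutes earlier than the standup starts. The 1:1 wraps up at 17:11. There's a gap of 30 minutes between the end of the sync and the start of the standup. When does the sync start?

12:37

The sync ends at 17:11 − 234 min = 13:17.
The standup starts at 13:17 + 30 min = 13:47.
The sync starts at 13:47 − 70 min = 12:37.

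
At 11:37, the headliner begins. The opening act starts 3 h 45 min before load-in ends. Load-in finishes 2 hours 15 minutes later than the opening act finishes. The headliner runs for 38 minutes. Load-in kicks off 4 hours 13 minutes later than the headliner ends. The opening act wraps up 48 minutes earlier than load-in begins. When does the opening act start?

The headliner ends at 11:37 + 38 min = 12:15.
Load-in starts at 12:15 + 253 min = 16:28.
The opening act ends at 16:28 − 48 min = 15:40.
Load-in ends at 15:40 + 135 min = 17:55.
The opening act starts at 17:55 − 225 min = 14:10.

14:10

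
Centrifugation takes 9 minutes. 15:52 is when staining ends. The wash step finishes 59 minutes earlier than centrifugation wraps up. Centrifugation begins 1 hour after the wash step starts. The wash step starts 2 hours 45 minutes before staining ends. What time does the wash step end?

13:17

The wash step starts at 15:52 − 165 min = 13:07.
Centrifugation starts at 13:07 + 60 min = 14:07.
Centrifugation ends at 14:07 + 9 min = 14:16.
The wash step ends at 14:16 − 59 min = 13:17.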